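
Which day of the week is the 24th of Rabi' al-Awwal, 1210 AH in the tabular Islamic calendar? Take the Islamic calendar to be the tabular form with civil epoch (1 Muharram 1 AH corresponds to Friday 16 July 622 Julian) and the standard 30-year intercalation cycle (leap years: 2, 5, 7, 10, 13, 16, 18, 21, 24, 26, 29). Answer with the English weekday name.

Thursday

In the Gregorian calendar this is 8 October 1795 (JDN 2376951).
JDN 2376951 mod 7 = 3, and JDN 0 was a Monday, so this is a Thursday.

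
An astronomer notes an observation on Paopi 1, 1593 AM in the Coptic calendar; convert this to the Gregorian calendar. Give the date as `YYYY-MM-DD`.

Julian Day Number of the source date = 2406538.
Converting JDN 2406538 to the Gregorian calendar gives 10 October 1876 CE.

1876-10-10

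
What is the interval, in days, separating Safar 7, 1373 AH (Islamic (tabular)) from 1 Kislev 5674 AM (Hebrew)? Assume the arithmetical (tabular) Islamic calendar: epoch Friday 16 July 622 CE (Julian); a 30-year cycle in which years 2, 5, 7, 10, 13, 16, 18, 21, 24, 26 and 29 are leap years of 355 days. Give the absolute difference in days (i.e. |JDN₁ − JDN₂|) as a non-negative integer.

JDN of the first date = 2434667.
JDN of the second date = 2420102.
|2420102 − 2434667| = 14565.

14565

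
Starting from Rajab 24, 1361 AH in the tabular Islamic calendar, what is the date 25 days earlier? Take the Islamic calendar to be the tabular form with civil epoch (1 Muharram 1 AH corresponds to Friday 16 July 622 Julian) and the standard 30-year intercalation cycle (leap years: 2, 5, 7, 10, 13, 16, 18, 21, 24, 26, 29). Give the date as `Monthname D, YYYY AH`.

Jumada al-Thani 28, 1361 AH

JDN of Rajab 24, 1361 AH = 2430579.
2430579 − 25 = 2430554.
JDN 2430554 in the tabular Islamic calendar is Jumada al-Thani 28, 1361 AH.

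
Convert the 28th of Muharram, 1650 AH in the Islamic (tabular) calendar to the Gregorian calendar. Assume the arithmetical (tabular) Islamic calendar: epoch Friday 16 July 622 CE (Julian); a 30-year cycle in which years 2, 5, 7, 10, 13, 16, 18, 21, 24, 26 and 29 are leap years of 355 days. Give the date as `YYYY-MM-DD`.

2222-07-09

Both dates share Julian Day Number 2532818; in the Gregorian calendar that is 9 July 2222 CE.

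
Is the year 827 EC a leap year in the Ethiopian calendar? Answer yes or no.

827 mod 4 = 3; in the Ethiopian calendar a year is leap when year mod 4 = 3, so it is a leap year.

yes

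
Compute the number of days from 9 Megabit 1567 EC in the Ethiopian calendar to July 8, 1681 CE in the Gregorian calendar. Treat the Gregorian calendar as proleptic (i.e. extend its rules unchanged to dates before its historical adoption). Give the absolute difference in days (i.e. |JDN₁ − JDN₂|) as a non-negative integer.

JDN of the first date = 2296390.
JDN of the second date = 2335222.
|2335222 − 2296390| = 38832.

38832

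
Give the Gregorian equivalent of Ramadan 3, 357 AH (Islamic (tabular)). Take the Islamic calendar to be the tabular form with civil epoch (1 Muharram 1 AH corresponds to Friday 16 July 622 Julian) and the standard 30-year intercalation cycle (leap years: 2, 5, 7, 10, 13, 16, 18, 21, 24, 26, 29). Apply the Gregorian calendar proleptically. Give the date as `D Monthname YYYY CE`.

Both dates share Julian Day Number 2074833; in the Gregorian calendar that is 6 August 968 CE.

6 August 968 CE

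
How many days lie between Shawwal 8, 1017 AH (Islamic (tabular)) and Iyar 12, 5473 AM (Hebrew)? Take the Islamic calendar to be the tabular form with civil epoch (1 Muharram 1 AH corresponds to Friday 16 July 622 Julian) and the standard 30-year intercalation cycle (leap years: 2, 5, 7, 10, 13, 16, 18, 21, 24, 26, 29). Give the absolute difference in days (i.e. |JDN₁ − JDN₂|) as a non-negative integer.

JDN of the first date = 2308750.
JDN of the second date = 2346848.
|2346848 − 2308750| = 38098.

38098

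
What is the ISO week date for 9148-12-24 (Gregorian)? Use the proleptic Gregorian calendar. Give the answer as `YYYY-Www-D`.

9148-W52-5

The weekday is Friday (ISO weekday 5).
That Friday belongs to ISO week 52 of ISO year 9148.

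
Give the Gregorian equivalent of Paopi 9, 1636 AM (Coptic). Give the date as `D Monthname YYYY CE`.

20 October 1919 CE

Julian Day Number of the source date = 2422252.
Converting JDN 2422252 to the Gregorian calendar gives 20 October 1919 CE.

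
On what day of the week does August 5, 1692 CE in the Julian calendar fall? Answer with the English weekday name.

This is JDN 2339278 (15 August 1692 Gregorian).
2339278 ≡ 4 (mod 7); counting from Monday = 0 gives Friday.

Friday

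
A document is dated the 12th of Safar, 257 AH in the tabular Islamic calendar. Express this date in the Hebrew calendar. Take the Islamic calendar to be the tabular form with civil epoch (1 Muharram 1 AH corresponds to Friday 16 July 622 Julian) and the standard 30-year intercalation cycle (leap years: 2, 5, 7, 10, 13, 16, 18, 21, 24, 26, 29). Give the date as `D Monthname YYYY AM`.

The source date corresponds to 13 January 871 in the proleptic Gregorian calendar (JDN 2039199).
That day falls on 13 Shevat 4631 AM in the Hebrew calendar.

13 Shevat 4631 AM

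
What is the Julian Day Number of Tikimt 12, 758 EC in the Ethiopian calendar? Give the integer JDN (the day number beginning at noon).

In the proleptic Gregorian calendar the same day is 13 October 765.
JDN 2299161 is 15 October 1582 CE (Gregorian); the target day is −298405 days from there, so JDN = 2000756.

2000756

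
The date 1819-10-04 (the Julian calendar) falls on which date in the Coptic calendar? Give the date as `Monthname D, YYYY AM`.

Paopi 6, 1536 AM

Julian Day Number of the source date = 2385724.
Converting JDN 2385724 to the Coptic calendar gives 6 Paopi 1536 AM.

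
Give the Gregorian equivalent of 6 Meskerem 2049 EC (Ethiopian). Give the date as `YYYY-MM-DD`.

Both dates share Julian Day Number 2472258; in the Gregorian calendar that is 16 September 2056 CE.

2056-09-16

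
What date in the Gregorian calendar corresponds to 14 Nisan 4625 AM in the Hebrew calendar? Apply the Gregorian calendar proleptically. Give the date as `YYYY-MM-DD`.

0865-04-17

Julian Day Number of the source date = 2037102.
Converting JDN 2037102 to the Gregorian calendar gives 17 April 865 CE.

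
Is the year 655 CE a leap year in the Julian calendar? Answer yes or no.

655 mod 4 = 3, so it is a common year in the Julian calendar.

no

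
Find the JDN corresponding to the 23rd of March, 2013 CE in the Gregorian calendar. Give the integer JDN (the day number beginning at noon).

JDN 2400001 is 17 November 1858 CE (Gregorian), MJD 0; the target day is +56374 days from there, so JDN = 2456375.

2456375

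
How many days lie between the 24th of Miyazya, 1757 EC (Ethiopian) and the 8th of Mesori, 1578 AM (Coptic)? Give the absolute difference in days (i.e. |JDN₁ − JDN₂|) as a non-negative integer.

35533

JDN of the first date = 2365833.
JDN of the second date = 2401366.
|2401366 − 2365833| = 35533.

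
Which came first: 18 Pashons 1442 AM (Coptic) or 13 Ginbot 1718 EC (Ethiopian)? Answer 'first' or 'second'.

First date → JDN 2351612; second date → JDN 2351607.
JDN 2351607 < JDN 2351612, so the second date is earlier.

second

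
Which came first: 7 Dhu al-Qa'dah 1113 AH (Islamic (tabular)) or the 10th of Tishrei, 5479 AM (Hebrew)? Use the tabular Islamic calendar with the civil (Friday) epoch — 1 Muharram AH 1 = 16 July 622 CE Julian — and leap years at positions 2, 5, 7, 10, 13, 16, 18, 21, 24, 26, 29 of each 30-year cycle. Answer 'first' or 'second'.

Converting both to JDN: 2342797 vs 2348824; the smaller is the first.

first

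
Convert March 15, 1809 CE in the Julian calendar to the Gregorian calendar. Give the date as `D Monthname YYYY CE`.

The Julian–Gregorian offset here is 12 days (Julian trailing).
15 March 1809 Julian + 12 days → 27 March 1809 Gregorian.

27 March 1809 CE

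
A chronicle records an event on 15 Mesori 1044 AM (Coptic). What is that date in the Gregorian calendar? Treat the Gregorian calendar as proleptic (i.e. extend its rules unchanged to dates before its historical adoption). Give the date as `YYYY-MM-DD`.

1328-08-16

Julian Day Number of the source date = 2206330.
Converting JDN 2206330 to the Gregorian calendar gives 16 August 1328 CE.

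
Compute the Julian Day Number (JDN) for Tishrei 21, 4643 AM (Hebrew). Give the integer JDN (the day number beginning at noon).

In the proleptic Gregorian calendar the same day is 11 October 882.
JDN 2400001 is 17 November 1858 CE (Gregorian), MJD 0; the target day is −356513 days from there, so JDN = 2043488.

2043488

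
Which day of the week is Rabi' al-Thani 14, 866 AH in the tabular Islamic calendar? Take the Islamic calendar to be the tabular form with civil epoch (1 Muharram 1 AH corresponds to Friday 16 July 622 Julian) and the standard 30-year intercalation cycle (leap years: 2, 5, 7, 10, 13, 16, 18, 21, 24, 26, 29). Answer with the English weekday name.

In the proleptic Gregorian calendar this is 25 January 1462 (JDN 2255069).
2255069 ≡ 5 (mod 7); counting from Monday = 0 gives Saturday.

Saturday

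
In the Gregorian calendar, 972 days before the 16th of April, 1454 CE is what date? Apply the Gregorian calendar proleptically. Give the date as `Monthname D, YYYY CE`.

JDN of the 16th of April, 1454 CE = 2252228.
2252228 − 972 = 2251256.
JDN 2251256 in the Gregorian calendar is August 18, 1451 CE.

August 18, 1451 CE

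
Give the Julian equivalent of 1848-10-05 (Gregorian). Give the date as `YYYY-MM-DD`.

At this point the Julian calendar is 12 days behind the Gregorian.
5 October 1848 Gregorian − 12 days → 23 September 1848 Julian.

1848-09-23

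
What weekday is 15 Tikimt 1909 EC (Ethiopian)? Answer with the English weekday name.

Wednesday

This is JDN 2421162 (25 October 1916 Gregorian).
2421162 ≡ 2 (mod 7); counting from Monday = 0 gives Wednesday.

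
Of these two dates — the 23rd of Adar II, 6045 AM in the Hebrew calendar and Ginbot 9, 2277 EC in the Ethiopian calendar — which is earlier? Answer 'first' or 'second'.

first

First date → JDN 2555729; second date → JDN 2555778.
JDN 2555729 < JDN 2555778, so the first date is earlier.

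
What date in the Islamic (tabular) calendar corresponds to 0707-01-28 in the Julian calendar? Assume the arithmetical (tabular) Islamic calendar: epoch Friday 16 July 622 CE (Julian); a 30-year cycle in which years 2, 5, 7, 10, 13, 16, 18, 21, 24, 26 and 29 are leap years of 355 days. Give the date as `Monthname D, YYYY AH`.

Both dates share Julian Day Number 1979317; in the tabular Islamic calendar that is 18 Safar 88 AH.

Safar 18, 88 AH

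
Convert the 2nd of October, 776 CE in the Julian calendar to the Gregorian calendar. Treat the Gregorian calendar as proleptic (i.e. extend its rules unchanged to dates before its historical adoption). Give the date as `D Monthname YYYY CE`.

For dates in this range the Gregorian date is 4 days ahead of the Julian.
2 October 776 Julian + 4 days → 6 October 776 Gregorian.

6 October 776 CE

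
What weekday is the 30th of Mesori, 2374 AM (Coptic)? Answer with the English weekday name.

Friday

In the Gregorian calendar this is 10 September 2658 (JDN 2692127).
2692127 ≡ 4 (mod 7); counting from Monday = 0 gives Friday.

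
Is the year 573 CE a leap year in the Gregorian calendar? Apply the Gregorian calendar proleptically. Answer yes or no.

no

573 is not divisible by 4, so it is a common year.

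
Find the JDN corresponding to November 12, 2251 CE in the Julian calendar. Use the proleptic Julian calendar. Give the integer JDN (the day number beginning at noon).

In the Gregorian calendar the same day is 27 November 2251.
JDN 2299161 is 15 October 1582 CE (Gregorian); the target day is +244390 days from there, so JDN = 2543551.

2543551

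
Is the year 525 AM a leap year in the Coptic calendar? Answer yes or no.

no

525 mod 4 = 1; in the Coptic calendar a year is leap when year mod 4 = 3, so it is a common year.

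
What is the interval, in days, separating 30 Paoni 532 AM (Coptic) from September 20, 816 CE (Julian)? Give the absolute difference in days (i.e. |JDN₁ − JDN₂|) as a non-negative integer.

First date → JDN 2019277; second date → JDN 2019365.
The interval is |2019277 − 2019365| = 88 days.

88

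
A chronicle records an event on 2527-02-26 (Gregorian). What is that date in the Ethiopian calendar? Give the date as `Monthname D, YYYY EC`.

Yekatit 15, 2519 EC

Both dates share Julian Day Number 2644084; in the Ethiopian calendar that is 15 Yekatit 2519 EC.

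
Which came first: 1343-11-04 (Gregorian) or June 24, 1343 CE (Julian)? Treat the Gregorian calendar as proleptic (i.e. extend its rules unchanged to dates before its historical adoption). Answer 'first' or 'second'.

second

The two dates have Julian Day Numbers 2211888 and 2211763 respectively.
Since 2211763 < 2211888, the second date comes first.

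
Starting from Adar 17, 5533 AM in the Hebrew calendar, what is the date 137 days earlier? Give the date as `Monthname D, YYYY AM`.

Counting 137 days back from JDN 2368706 reaches JDN 2368569, which is Tishrei 29, 5533 AM.

Tishrei 29, 5533 AM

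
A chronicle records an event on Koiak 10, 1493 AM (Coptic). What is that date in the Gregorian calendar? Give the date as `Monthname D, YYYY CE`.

December 17, 1776 CE

Julian Day Number of the source date = 2370082.
Converting JDN 2370082 to the Gregorian calendar gives 17 December 1776 CE.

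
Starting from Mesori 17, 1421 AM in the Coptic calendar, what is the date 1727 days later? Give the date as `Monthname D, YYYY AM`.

Pashons 8, 1426 AM

Counting 1727 days forward from JDN 2344031 reaches JDN 2345758, which is Pashons 8, 1426 AM.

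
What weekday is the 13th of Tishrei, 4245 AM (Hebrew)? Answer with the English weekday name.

Tuesday

In the proleptic Gregorian calendar this is 19 September 484 (JDN 1898100).
JDN 1898100 mod 7 = 1, and JDN 0 was a Monday, so this is a Tuesday.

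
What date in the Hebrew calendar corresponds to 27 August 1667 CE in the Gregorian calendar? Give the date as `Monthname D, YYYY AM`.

Both dates share Julian Day Number 2330158; in the Hebrew calendar that is 7 Elul 5427 AM.

Elul 7, 5427 AM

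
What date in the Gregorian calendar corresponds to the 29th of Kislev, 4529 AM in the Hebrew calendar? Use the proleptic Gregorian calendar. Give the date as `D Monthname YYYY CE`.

Both dates share Julian Day Number 2001918; in the Gregorian calendar that is 18 December 768 CE.

18 December 768 CE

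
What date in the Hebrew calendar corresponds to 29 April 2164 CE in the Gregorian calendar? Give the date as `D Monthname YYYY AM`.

7 Iyar 5924 AM

Both dates share Julian Day Number 2511564; in the Hebrew calendar that is 7 Iyar 5924 AM.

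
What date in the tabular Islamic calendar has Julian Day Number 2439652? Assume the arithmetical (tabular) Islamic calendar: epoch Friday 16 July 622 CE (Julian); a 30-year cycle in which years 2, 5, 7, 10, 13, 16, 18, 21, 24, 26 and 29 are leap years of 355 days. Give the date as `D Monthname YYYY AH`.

JDN 2439652 is 10 June 1967 in the Gregorian calendar.
In the tabular Islamic calendar that day is 2 Rabi' al-Awwal 1387 AH.

2 Rabi' al-Awwal 1387 AH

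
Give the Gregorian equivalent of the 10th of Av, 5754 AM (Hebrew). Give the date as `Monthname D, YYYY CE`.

Julian Day Number of the source date = 2449552.
Converting JDN 2449552 to the Gregorian calendar gives 18 July 1994 CE.

July 18, 1994 CE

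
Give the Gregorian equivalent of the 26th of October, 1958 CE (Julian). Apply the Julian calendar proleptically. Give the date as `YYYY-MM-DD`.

1958-11-08

For dates in this range the Gregorian date is 13 days ahead of the Julian.
26 October 1958 Julian + 13 days → 8 November 1958 Gregorian.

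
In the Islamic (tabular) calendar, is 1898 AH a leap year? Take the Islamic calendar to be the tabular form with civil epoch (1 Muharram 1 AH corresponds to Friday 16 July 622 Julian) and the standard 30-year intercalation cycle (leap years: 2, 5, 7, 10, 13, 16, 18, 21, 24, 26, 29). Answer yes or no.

Year 1898 AH is year 8 of its 30-year cycle; leap positions are 2, 5, 7, 10, 13, 16, 18, 21, 24, 26, 29, so it is a common year (354 days).

no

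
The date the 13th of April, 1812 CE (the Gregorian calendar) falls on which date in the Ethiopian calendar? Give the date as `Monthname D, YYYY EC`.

Miyazya 6, 1804 EC

Julian Day Number of the source date = 2382982.
Converting JDN 2382982 to the Ethiopian calendar gives 6 Miyazya 1804 EC.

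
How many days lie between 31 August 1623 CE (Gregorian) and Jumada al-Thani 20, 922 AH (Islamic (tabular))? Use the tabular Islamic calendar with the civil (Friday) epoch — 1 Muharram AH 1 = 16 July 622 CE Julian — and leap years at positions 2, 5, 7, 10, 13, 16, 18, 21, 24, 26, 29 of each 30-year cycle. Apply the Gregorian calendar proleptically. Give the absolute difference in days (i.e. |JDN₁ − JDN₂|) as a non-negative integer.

39112

JDN of the first date = 2314091.
JDN of the second date = 2274979.
|2274979 − 2314091| = 39112.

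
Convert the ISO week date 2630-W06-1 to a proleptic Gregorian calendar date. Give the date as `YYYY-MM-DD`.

ISO week 1 of 2630 is the week containing the first Thursday of 2630.
Week 6, day 1 (Monday) lands on 2630-02-08.

2630-02-08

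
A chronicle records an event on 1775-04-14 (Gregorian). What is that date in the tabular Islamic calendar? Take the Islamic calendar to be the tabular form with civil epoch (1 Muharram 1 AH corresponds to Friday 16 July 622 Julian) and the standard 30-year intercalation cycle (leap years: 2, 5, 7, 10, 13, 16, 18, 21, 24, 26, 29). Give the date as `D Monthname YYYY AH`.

12 Safar 1189 AH

Julian Day Number of the source date = 2369469.
Converting JDN 2369469 to the tabular Islamic calendar gives 12 Safar 1189 AH.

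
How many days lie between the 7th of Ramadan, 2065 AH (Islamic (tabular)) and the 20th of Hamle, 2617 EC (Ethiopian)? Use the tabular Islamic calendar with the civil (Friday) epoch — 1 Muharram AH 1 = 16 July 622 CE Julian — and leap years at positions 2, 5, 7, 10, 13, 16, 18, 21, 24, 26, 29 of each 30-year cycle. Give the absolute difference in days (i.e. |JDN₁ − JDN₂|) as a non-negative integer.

61

JDN of the first date = 2680095.
JDN of the second date = 2680034.
|2680034 − 2680095| = 61.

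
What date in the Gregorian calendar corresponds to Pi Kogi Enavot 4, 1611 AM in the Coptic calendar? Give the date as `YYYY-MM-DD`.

Julian Day Number of the source date = 2413445.
Converting JDN 2413445 to the Gregorian calendar gives 8 September 1895 CE.

1895-09-08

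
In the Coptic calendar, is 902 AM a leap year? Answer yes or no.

no

902 mod 4 = 2; in the Coptic calendar a year is leap when year mod 4 = 3, so it is a common year.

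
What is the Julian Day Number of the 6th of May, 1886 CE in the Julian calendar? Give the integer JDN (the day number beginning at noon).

2410045

Equivalently 18 May 1886 (Gregorian).
JDN 2299161 is 15 October 1582 CE (Gregorian); the target day is +110884 days from there, so JDN = 2410045.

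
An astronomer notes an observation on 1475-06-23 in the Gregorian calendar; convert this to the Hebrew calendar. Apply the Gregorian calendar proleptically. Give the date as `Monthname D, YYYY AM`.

Tammuz 9, 5235 AM

Julian Day Number of the source date = 2259966.
Converting JDN 2259966 to the Hebrew calendar gives 9 Tammuz 5235 AM.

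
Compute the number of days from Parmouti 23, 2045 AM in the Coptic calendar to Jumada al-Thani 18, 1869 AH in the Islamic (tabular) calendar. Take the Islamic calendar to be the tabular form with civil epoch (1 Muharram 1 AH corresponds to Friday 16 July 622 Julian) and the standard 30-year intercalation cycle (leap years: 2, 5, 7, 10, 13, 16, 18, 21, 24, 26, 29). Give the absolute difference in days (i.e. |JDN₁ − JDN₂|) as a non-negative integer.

38729

JDN of the first date = 2571833.
JDN of the second date = 2610562.
|2610562 − 2571833| = 38729.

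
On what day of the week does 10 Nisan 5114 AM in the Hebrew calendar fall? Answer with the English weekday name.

Thursday

This is JDN 2215699 (11 April 1354 Gregorian).
JDN 2215699 mod 7 = 3, and JDN 0 was a Monday, so this is a Thursday.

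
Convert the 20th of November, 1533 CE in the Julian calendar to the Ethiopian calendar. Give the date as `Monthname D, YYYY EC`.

Hidar 24, 1526 EC

The source date corresponds to 30 November 1533 in the proleptic Gregorian calendar (JDN 2281310).
That day falls on 24 Hidar 1526 EC in the Ethiopian calendar.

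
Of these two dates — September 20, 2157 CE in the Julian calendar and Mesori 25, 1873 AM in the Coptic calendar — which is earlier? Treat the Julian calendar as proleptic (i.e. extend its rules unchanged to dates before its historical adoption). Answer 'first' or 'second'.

The two dates have Julian Day Numbers 2509165 and 2509132 respectively.
Since 2509132 < 2509165, the second date comes first.

second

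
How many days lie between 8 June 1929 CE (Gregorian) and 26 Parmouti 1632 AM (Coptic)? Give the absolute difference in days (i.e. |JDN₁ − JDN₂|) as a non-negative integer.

First date → JDN 2425771; second date → JDN 2420988.
The interval is |2425771 − 2420988| = 4783 days.

4783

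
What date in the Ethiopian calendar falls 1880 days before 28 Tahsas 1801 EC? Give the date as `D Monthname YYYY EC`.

4 Hidar 1796 EC

JDN of 28 Tahsas 1801 EC = 2381788.
2381788 − 1880 = 2379908.
JDN 2379908 in the Ethiopian calendar is 4 Hidar 1796 EC.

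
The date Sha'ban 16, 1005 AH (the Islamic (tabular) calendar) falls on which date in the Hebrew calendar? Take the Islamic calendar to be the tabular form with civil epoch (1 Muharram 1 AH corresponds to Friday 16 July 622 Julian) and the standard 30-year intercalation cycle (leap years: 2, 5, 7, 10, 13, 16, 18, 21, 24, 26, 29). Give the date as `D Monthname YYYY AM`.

Both dates share Julian Day Number 2304446; in the Hebrew calendar that is 16 Nisan 5357 AM.

16 Nisan 5357 AM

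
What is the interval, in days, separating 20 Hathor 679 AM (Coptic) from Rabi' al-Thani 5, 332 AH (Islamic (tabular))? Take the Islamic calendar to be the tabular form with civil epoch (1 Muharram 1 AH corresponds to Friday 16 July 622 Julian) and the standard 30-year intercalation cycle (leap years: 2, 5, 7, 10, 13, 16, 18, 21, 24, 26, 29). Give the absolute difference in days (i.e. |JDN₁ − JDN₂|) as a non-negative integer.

JDN of the first date = 2072748.
JDN of the second date = 2065828.
|2065828 − 2072748| = 6920.

6920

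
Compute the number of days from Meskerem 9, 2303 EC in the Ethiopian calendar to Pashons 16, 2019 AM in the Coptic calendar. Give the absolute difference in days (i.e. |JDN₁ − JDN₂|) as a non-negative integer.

First date → JDN 2565034; second date → JDN 2562359.
The interval is |2565034 − 2562359| = 2675 days.

2675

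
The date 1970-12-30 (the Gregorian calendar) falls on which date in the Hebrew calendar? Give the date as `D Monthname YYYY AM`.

Both dates share Julian Day Number 2440951; in the Hebrew calendar that is 2 Tevet 5731 AM.

2 Tevet 5731 AM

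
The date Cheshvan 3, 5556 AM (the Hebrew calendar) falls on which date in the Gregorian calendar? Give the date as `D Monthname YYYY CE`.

Both dates share Julian Day Number 2376959; in the Gregorian calendar that is 16 October 1795 CE.

16 October 1795 CE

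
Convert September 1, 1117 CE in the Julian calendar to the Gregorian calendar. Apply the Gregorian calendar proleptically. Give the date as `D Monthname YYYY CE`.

8 September 1117 CE

The Julian–Gregorian offset here is 7 days (Julian trailing).
1 September 1117 Julian + 7 days → 8 September 1117 Gregorian.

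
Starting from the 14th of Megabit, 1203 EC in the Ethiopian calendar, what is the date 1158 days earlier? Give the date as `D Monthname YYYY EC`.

JDN of the 14th of Megabit, 1203 EC = 2163444.
2163444 − 1158 = 2162286.
JDN 2162286 in the Ethiopian calendar is 11 Tir 1200 EC.

11 Tir 1200 EC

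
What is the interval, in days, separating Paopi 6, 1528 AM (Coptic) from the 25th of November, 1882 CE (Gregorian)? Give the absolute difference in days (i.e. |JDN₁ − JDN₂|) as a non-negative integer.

JDN of the first date = 2382802.
JDN of the second date = 2408775.
|2408775 − 2382802| = 25973.

25973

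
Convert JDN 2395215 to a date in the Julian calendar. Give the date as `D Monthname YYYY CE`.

JDN 2395215 is 10 October 1845 in the Gregorian calendar.
In the Julian calendar that day is 28 September 1845 CE.

28 September 1845 CE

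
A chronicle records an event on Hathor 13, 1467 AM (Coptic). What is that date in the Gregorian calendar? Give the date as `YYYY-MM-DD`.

Both dates share Julian Day Number 2360558; in the Gregorian calendar that is 20 November 1750 CE.

1750-11-20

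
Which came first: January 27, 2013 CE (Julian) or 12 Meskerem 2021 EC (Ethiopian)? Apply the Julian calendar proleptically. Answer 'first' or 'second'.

first

First date → JDN 2456333; second date → JDN 2462037.
JDN 2456333 < JDN 2462037, so the first date is earlier.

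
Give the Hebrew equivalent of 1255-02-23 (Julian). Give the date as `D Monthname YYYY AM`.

14 Adar 5015 AM

Julian Day Number of the source date = 2179500.
Converting JDN 2179500 to the Hebrew calendar gives 14 Adar 5015 AM.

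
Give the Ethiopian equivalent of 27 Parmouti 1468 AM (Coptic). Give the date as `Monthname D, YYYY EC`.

Both dates share Julian Day Number 2361088; in the Ethiopian calendar that is 27 Miyazya 1744 EC.

Miyazya 27, 1744 EC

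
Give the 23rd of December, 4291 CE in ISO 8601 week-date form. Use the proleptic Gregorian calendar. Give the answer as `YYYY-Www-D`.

The weekday is Wednesday (ISO weekday 3).
That Wednesday belongs to ISO week 52 of ISO year 4291.

4291-W52-3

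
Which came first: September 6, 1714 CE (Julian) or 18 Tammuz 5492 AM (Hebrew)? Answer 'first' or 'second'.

Converting both to JDN: 2347345 vs 2353852; the smaller is the first.

first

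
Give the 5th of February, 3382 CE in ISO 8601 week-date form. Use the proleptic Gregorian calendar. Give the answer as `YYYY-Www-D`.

The weekday is Tuesday (ISO weekday 2).
That Tuesday belongs to ISO week 6 of ISO year 3382.

3382-W06-2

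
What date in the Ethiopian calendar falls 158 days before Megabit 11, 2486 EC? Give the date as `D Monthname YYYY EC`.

Counting 158 days back from JDN 2632057 reaches JDN 2631899, which is 3 Tikimt 2486 EC.

3 Tikimt 2486 EC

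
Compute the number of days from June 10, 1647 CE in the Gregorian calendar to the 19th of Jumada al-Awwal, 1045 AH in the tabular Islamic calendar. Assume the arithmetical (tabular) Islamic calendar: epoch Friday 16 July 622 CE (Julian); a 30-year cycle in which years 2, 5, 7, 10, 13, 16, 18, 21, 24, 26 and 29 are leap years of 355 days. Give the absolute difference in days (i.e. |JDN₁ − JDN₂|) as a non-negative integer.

4240

JDN of the first date = 2322775.
JDN of the second date = 2318535.
|2318535 − 2322775| = 4240.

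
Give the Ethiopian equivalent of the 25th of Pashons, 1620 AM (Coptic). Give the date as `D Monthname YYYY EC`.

25 Ginbot 1896 EC

Julian Day Number of the source date = 2416634.
Converting JDN 2416634 to the Ethiopian calendar gives 25 Ginbot 1896 EC.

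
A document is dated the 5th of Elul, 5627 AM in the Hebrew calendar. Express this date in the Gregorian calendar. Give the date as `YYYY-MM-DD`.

1867-09-05

Julian Day Number of the source date = 2403215.
Converting JDN 2403215 to the Gregorian calendar gives 5 September 1867 CE.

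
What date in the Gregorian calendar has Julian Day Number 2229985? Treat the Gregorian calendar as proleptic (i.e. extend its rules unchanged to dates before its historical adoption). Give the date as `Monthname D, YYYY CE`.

JDN 2451545 is 1 Jan 2000; 2229985 is −221560 days from there.

May 22, 1393 CE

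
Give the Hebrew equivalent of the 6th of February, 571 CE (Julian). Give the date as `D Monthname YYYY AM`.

Both dates share Julian Day Number 1929652; in the Hebrew calendar that is 26 Shevat 4331 AM.

26 Shevat 4331 AM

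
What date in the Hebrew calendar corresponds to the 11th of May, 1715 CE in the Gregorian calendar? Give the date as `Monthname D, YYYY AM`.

Julian Day Number of the source date = 2347581.
Converting JDN 2347581 to the Hebrew calendar gives 8 Iyar 5475 AM.

Iyar 8, 5475 AM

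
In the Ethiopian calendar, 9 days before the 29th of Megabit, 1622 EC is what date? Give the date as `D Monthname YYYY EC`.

20 Megabit 1622 EC

Counting 9 days back from JDN 2316499 reaches JDN 2316490, which is 20 Megabit 1622 EC.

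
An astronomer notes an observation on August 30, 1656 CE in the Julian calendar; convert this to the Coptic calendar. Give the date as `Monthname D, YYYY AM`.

Thout 2, 1373 AM

Both dates share Julian Day Number 2326154; in the Coptic calendar that is 2 Thout 1373 AM.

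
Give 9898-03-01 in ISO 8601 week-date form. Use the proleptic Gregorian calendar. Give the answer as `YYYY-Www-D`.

9898-W09-2

The weekday is Tuesday (ISO weekday 2).
That Tuesday belongs to ISO week 9 of ISO year 9898.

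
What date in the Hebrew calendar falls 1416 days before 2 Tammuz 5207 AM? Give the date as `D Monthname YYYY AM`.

Counting 1416 days back from JDN 2249741 reaches JDN 2248325, which is 4 Elul 5203 AM.

4 Elul 5203 AM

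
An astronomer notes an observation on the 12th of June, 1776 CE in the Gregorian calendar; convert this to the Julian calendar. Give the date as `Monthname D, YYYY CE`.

At this point the Julian calendar is 11 days behind the Gregorian.
12 June 1776 Gregorian − 11 days → 1 June 1776 Julian.

June 1, 1776 CE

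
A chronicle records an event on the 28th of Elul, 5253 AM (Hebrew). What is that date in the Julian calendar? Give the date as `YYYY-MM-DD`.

The source date corresponds to 19 September 1493 in the proleptic Gregorian calendar (JDN 2266629).
That day falls on 10 September 1493 CE in the Julian calendar.

1493-09-10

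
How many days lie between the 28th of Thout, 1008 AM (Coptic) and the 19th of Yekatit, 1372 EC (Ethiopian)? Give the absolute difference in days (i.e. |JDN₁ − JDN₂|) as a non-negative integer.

First date → JDN 2192864; second date → JDN 2225147.
The interval is |2192864 − 2225147| = 32283 days.

32283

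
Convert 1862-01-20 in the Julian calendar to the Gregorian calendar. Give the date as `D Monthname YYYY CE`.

1 February 1862 CE

The Julian–Gregorian offset here is 12 days (Julian trailing).
20 January 1862 Julian + 12 days → 1 February 1862 Gregorian.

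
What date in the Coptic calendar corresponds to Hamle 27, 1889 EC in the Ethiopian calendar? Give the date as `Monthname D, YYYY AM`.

Both dates share Julian Day Number 2414139; in the Coptic calendar that is 27 Epip 1613 AM.

Epip 27, 1613 AM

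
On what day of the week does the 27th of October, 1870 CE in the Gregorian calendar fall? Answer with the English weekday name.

Thursday

Since JDN mod 7 = 3 (0 = Monday), the day is Thursday.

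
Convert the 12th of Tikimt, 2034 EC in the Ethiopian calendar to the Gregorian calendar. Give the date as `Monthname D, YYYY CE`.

October 22, 2041 CE

Julian Day Number of the source date = 2466815.
Converting JDN 2466815 to the Gregorian calendar gives 22 October 2041 CE.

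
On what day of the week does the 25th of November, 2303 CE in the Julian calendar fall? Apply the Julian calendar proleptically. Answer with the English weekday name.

This is JDN 2562557 (11 December 2303 Gregorian).
2562557 ≡ 4 (mod 7); counting from Monday = 0 gives Friday.

Friday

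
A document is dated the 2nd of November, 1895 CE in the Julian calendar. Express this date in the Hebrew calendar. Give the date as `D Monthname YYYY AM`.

The source date corresponds to 14 November 1895 in the Gregorian calendar (JDN 2413512).
That day falls on 27 Cheshvan 5656 AM in the Hebrew calendar.

27 Cheshvan 5656 AM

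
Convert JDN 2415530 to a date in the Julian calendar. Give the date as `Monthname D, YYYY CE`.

JDN 2415530 is 25 May 1901 in the Gregorian calendar.
In the Julian calendar that day is May 12, 1901 CE.

May 12, 1901 CE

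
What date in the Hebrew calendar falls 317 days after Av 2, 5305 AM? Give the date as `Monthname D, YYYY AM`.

Counting 317 days forward from JDN 2285561 reaches JDN 2285878, which is Sivan 23, 5306 AM.

Sivan 23, 5306 AM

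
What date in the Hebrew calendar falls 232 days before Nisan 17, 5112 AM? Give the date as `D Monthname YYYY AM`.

21 Av 5111 AM

The starting date is JDN 2214968; 2214968 − 232 = 2214736.
JDN 2214736 corresponds to 21 Av 5111 AM.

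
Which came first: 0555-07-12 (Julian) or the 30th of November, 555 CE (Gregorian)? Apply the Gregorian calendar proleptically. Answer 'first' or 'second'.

The two dates have Julian Day Numbers 1923964 and 1924103 respectively.
Since 1923964 < 1924103, the first date comes first.

first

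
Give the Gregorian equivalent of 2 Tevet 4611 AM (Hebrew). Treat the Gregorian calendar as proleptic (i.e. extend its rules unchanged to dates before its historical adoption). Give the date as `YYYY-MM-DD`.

Both dates share Julian Day Number 2031864; in the Gregorian calendar that is 14 December 850 CE.

0850-12-14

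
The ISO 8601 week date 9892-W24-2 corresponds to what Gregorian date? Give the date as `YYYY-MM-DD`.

9892-06-14

ISO week 1 of 9892 is the week containing the first Thursday of 9892.
Week 24, day 2 (Tuesday) lands on 9892-06-14.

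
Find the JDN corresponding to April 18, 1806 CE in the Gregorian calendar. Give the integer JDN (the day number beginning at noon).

JDN 2451545 is 1 January 2000 CE (Gregorian); the target day is −70750 days from there, so JDN = 2380795.

2380795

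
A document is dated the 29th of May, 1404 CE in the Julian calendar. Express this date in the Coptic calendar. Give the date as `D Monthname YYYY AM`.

4 Paoni 1120 AM

Julian Day Number of the source date = 2234018.
Converting JDN 2234018 to the Coptic calendar gives 4 Paoni 1120 AM.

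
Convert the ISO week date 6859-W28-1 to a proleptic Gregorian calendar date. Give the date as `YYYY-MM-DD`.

ISO week 1 of 6859 is the week containing the first Thursday of 6859.
Week 28, day 1 (Monday) lands on 6859-07-07.

6859-07-07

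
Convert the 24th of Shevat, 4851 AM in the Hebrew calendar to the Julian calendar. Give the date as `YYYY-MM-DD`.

The source date corresponds to 22 January 1091 in the proleptic Gregorian calendar (JDN 2119561).
That day falls on 16 January 1091 CE in the Julian calendar.

1091-01-16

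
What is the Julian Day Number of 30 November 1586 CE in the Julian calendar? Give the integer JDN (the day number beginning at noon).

In the Gregorian calendar the same day is 10 December 1586.
JDN 2400001 is 17 November 1858 CE (Gregorian), MJD 0; the target day is −99323 days from there, so JDN = 2300678.

2300678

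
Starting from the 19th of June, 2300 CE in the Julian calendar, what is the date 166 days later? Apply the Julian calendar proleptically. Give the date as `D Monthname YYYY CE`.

2 December 2300 CE

JDN of the 19th of June, 2300 CE = 2561303.
2561303 + 166 = 2561469.
JDN 2561469 in the Julian calendar is 2 December 2300 CE.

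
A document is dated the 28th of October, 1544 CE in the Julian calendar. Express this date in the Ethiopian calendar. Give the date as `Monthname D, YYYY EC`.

The source date corresponds to 7 November 1544 in the proleptic Gregorian calendar (JDN 2285305).
That day falls on 1 Hidar 1537 EC in the Ethiopian calendar.

Hidar 1, 1537 EC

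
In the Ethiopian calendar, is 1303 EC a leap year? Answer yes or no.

yes

1303 mod 4 = 3; in the Ethiopian calendar a year is leap when year mod 4 = 3, so it is a leap year.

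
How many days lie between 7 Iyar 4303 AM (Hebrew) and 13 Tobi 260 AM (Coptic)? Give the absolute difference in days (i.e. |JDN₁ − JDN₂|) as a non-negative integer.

257

JDN of the first date = 1919505.
JDN of the second date = 1919762.
|1919762 − 1919505| = 257.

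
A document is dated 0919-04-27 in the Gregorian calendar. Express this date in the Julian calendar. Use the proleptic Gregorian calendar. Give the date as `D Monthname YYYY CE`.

For dates in this range the Gregorian date is 5 days ahead of the Julian.
27 April 919 Gregorian − 5 days → 22 April 919 Julian.

22 April 919 CE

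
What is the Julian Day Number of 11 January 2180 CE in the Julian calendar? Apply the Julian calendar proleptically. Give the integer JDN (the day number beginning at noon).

2517313

In the Gregorian calendar the same day is 25 January 2180.
JDN 2400001 is 17 November 1858 CE (Gregorian), MJD 0; the target day is +117312 days from there, so JDN = 2517313.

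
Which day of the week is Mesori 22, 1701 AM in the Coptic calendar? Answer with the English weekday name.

This is JDN 2446306 (28 August 1985 Gregorian).
JDN 2446306 mod 7 = 2, and JDN 0 was a Monday, so this is a Wednesday.

Wednesday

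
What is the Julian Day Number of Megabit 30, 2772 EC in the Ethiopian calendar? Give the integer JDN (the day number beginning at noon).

In the Gregorian calendar the same day is 14 April 2780.
JDN 2400001 is 17 November 1858 CE (Gregorian), MJD 0; the target day is +336537 days from there, so JDN = 2736538.

2736538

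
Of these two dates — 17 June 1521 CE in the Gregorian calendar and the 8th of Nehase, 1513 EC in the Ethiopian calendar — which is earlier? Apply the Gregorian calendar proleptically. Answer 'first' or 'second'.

first

Converting both to JDN: 2276761 vs 2276816; the smaller is the first.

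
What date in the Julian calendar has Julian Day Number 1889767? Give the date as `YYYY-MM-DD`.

JDN 1889767 is 26 November 461 in the proleptic Gregorian calendar.
In the Julian calendar that day is 0461-11-25.

0461-11-25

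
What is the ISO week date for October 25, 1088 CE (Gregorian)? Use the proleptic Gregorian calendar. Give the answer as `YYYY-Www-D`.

The weekday is Thursday (ISO weekday 4).
That Thursday belongs to ISO week 43 of ISO year 1088.

1088-W43-4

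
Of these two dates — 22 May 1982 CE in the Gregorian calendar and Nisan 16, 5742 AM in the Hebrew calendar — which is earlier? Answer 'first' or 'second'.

First date → JDN 2445112; second date → JDN 2445069.
JDN 2445069 < JDN 2445112, so the second date is earlier.

second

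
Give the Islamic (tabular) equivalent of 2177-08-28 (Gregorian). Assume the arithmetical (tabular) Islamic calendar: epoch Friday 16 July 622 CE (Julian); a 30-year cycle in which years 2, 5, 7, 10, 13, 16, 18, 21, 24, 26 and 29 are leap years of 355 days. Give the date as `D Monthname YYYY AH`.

4 Dhu al-Qa'dah 1603 AH

Julian Day Number of the source date = 2516433.
Converting JDN 2516433 to the tabular Islamic calendar gives 4 Dhu al-Qa'dah 1603 AH.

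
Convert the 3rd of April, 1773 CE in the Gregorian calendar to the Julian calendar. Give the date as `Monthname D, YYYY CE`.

For dates in this range the Gregorian date is 11 days ahead of the Julian.
3 April 1773 Gregorian − 11 days → 23 March 1773 Julian.

March 23, 1773 CE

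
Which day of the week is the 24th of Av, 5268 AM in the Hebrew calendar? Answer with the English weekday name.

In the proleptic Gregorian calendar this is 31 July 1508 (JDN 2272057).
2272057 ≡ 4 (mod 7); counting from Monday = 0 gives Friday.

Friday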